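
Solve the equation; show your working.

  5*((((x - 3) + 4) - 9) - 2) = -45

Step 1. [5*((((x - 3) + 4) - 9) - 2) = -45] 5·(inner) — divide through by 5. So div: (((x - 3) + 4) - 9) - 2 = -9.
Step 2. [(((x - 3) + 4) - 9) - 2 = -9] peel the -2: add 2 from each side ⇒ sub: ((x - 3) + 4) - 9 = -7.
Step 3. [((x - 3) + 4) - 9 = -7] -9 is outermost — add 9 both sides, so sub: (x - 3) + 4 = 2.
Step 4. [(x - 3) + 4 = 2] +4 is outermost — subtract 4 both sides. So sub: x - 3 = -2.
Step 5. [x - 3 = -2] the outer -3 inverts by adding 3, so sub: x = 1.

Answer: x ∈ {1}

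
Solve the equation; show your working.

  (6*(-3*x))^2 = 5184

Step 1. [(6*(-3*x))^2 = 5184] √ both sides: 5184 ≥ 0 gives two branches. So sqrt: 6*(-3*x) = 72 or -72.
Step 2. [6*(-3*x) = 72 or -72] divide by the outer 6 ⇒ div: -3*x = 12 or -12.
Step 3. [-3*x = 12 or -12] -3 out front; divide by -3. So div: x = -4 or 4.

Answer: x ∈ {-4, 4}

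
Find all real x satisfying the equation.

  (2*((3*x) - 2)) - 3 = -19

Step 1. [(2*((3*x) - 2)) - 3 = -19] peel the -3: add 3 from each side, so sub: 2*((3*x) - 2) = -16.
Step 2. [2*((3*x) - 2) = -16] leading coefficient 2: divide by 2, so div: (3*x) - 2 = -8.
Step 3. [(3*x) - 2 = -8] 2 comes off first (add 2). So sub: 3*x = -6.
Step 4. [3*x = -6] leading coefficient 3: divide by 3 ⇒ div: x = -2.

Answer: x ∈ {-2}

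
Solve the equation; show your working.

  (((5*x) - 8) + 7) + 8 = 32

Step 1. [(((5*x) - 8) + 7) + 8 = 32] subtract 8: x sits inside (… + 8) ⇒ sub: ((5*x) - 8) + 7 = 24.
Step 2. [((5*x) - 8) + 7 = 24] 7 comes off first (subtract 7). So sub: (5*x) - 8 = 17.
Step 3. [(5*x) - 8 = 17] 8 comes off first (add 8) ⇒ sub: 5*x = 25.
Step 4. [5*x = 25] 5·(inner) — divide through by 5 ⇒ div: x = 5.

Answer: x ∈ {5}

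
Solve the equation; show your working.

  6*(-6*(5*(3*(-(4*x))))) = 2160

Step 1. [6*(-6*(5*(3*(-(4*x))))) = 2160] 6 out front; divide by 6, so div: -6*(5*(3*(-(4*x)))) = 360.
Step 2. [-6*(5*(3*(-(4*x)))) = 360] -6·(inner) — divide through by -6, so div: 5*(3*(-(4*x))) = -60.
Step 3. [5*(3*(-(4*x))) = -60] LHS = 5·(…); ÷5 both sides, so div: 3*(-(4*x)) = -12.
Step 4. [3*(-(4*x)) = -12] 3·(inner) — divide through by 3, so div: -(4*x) = -4.
Step 5. [-(4*x) = -4] leading − — multiply by −1. So neg: 4*x = 4.
Step 6. [4*x = 4] divide by the outer 4. So div: x = 1.

Answer: x ∈ {1}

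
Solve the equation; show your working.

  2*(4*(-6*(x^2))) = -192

Step 1. [2*(4*(-6*(x^2))) = -192] LHS = 2·(…); ÷2 both sides, so div: 4*(-6*(x^2)) = -96.
Step 2. [4*(-6*(x^2)) = -96] 4 out front; divide by 4. So div: -6*(x^2) = -24.
Step 3. [-6*(x^2) = -24] LHS = -6·(…); ÷-6 both sides, so div: x^2 = 4.
Step 4. [x^2 = 4] √ both sides: 4 ≥ 0 gives two branches ⇒ sqrt: x = 2 or -2.

Answer: x ∈ {-2, 2}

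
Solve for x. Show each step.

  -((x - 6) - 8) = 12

Step 1. [-((x - 6) - 8) = 12] flip signs both sides. So neg: (x - 6) - 8 = -12.
Step 2. [(x - 6) - 8 = -12] the outer -8 inverts by adding 8, so sub: x - 6 = -4.
Step 3. [x - 6 = -4] add 6: x sits inside (… - 6). So sub: x = 2.

Answer: x ∈ {2}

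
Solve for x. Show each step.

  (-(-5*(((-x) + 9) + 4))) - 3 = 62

Step 1. [(-(-5*(((-x) + 9) + 4))) - 3 = 62] -3 is outermost — add 3 both sides, so sub: -(-5*(((-x) + 9) + 4)) = 65.
Step 2. [-(-5*(((-x) + 9) + 4)) = 65] LHS negated; negate both sides. So neg: -5*(((-x) + 9) + 4) = -65.
Step 3. [-5*(((-x) + 9) + 4) = -65] divide by the outer -5, so div: ((-x) + 9) + 4 = 13.
Step 4. [((-x) + 9) + 4 = 13] the outer +4 inverts by subtracting 4. So sub: (-x) + 9 = 9.
Step 5. [(-x) + 9 = 9] the outer +9 inverts by subtracting 9, so sub: -x = 0.
Step 6. [-x = 0] leading − — multiply by −1 ⇒ neg: x = 0.

Answer: x ∈ {0}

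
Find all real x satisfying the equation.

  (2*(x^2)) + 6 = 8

Step 1. [(2*(x^2)) + 6 = 8] +6 is outermost — subtract 6 both sides ⇒ sub: 2*(x^2) = 2.
Step 2. [2*(x^2) = 2] 2 out front; divide by 2 ⇒ div: x^2 = 1.
Step 3. [x^2 = 1] √ both sides: 1 ≥ 0 gives two branches. So sqrt: x = 1 or -1.

Answer: x ∈ {-1, 1}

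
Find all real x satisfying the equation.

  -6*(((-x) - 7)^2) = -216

Step 1. [-6*(((-x) - 7)^2) = -216] -6·(inner) — divide through by -6. So div: ((-x) - 7)^2 = 36.
Step 2. [((-x) - 7)^2 = 36] LHS squared, RHS 36 ≥ 0: apply √ (±) ⇒ sqrt: (-x) - 7 = 6 or -6.
Step 3. [(-x) - 7 = 6 or -6] 7 comes off first (add 7) ⇒ sub: -x = 13 or 1.
Step 4. [-x = 13 or 1] flip signs both sides, so neg: x = -13 or -1.

Answer: x ∈ {-13, -1}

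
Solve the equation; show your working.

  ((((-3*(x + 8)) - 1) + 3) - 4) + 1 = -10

Step 1. [((((-3*(x + 8)) - 1) + 3) - 4) + 1 = -10] +1 is outermost — subtract 1 both sides ⇒ sub: (((-3*(x + 8)) - 1) + 3) - 4 = -11.
Step 2. [(((-3*(x + 8)) - 1) + 3) - 4 = -11] the outer -4 inverts by adding 4, so sub: ((-3*(x + 8)) - 1) + 3 = -7.
Step 3. [((-3*(x + 8)) - 1) + 3 = -7] peel the +3: subtract 3 from each side ⇒ sub: (-3*(x + 8)) - 1 = -10.
Step 4. [(-3*(x + 8)) - 1 = -10] -1 is outermost — add 1 both sides ⇒ sub: -3*(x + 8) = -9.
Step 5. [-3*(x + 8) = -9] -3 out front; divide by -3, so div: x + 8 = 3.
Step 6. [x + 8 = 3] peel the +8: subtract 8 from each side. So sub: x = -5.

Answer: x ∈ {-5}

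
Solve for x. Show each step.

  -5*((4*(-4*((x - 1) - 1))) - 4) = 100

Step 1. [-5*((4*(-4*((x - 1) - 1))) - 4) = 100] LHS = -5·(…); ÷-5 both sides. So div: (4*(-4*((x - 1) - 1))) - 4 = -20.
Step 2. [(4*(-4*((x - 1) - 1))) - 4 = -20] 4 divides every term; factor it out ⇒ factor: (-4*((x - 1) - 1)) - 1 = -5.
Step 3. [(-4*((x - 1) - 1)) - 1 = -5] add 1: x sits inside (… - 1). So sub: -4*((x - 1) - 1) = -4.
Step 4. [-4*((x - 1) - 1) = -4] -4·(inner) — divide through by -4 ⇒ div: (x - 1) - 1 = 1.
Step 5. [(x - 1) - 1 = 1] 1 comes off first (add 1), so sub: x - 1 = 2.
Step 6. [x - 1 = 2] peel the -1: add 1 from each side, so sub: x = 3.

Answer: x ∈ {3}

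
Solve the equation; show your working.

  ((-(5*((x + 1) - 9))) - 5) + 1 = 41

Step 1. [((-(5*((x + 1) - 9))) - 5) + 1 = 41] the outer +1 inverts by subtracting 1, so sub: (-(5*((x + 1) - 9))) - 5 = 40.
Step 2. [(-(5*((x + 1) - 9))) - 5 = 40] peel the -5: add 5 from each side ⇒ sub: -(5*((x + 1) - 9)) = 45.
Step 3. [-(5*((x + 1) - 9)) = 45] flip signs both sides, so neg: 5*((x + 1) - 9) = -45.
Step 4. [5*((x + 1) - 9) = -45] leading coefficient 5: divide by 5, so div: (x + 1) - 9 = -9.
Step 5. [(x + 1) - 9 = -9] add 9: x sits inside (… - 9). So sub: x + 1 = 0.
Step 6. [x + 1 = 0] peel the +1: subtract 1 from each side, so sub: x = -1.

Answer: x ∈ {-1}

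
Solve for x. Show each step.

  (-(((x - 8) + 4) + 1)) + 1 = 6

Step 1. [(-(((x - 8) + 4) + 1)) + 1 = 6] the outer +1 inverts by subtracting 1, so sub: -(((x - 8) + 4) + 1) = 5.
Step 2. [-(((x - 8) + 4) + 1) = 5] LHS negated; negate both sides, so neg: ((x - 8) + 4) + 1 = -5.
Step 3. [((x - 8) + 4) + 1 = -5] subtract 1: x sits inside (… + 1), so sub: (x - 8) + 4 = -6.
Step 4. [(x - 8) + 4 = -6] subtract 4: x sits inside (… + 4). So sub: x - 8 = -10.
Step 5. [x - 8 = -10] -8 is outermost — add 8 both sides, so sub: x = -2.

Answer: x ∈ {-2}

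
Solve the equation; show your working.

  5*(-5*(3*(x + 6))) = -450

Step 1. [5*(-5*(3*(x + 6))) = -450] 5 out front; divide by 5, so div: -5*(3*(x + 6)) = -90.
Step 2. [-5*(3*(x + 6)) = -90] leading coefficient -5: divide by -5 ⇒ div: 3*(x + 6) = 18.
Step 3. [3*(x + 6) = 18] LHS = 3·(…); ÷3 both sides. So div: x + 6 = 6.
Step 4. [x + 6 = 6] subtract 6: x sits inside (… + 6). So sub: x = 0.

Answer: x ∈ {0}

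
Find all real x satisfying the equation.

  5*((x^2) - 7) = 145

Step 1. [5*((x^2) - 7) = 145] leading coefficient 5: divide by 5, so div: (x^2) - 7 = 29.
Step 2. [(x^2) - 7 = 29] the outer -7 inverts by adding 7 ⇒ sub: x^2 = 36.
Step 3. [x^2 = 36] 36 ≥ 0, LHS is (·)² — take ±√. So sqrt: x = 6 or -6.

Answer: x ∈ {-6, 6}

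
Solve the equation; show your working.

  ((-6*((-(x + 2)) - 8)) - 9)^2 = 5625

Step 1. [((-6*((-(x + 2)) - 8)) - 9)^2 = 5625] LHS squared, RHS 5625 ≥ 0: apply √ (±) ⇒ sqrt: (-6*((-(x + 2)) - 8)) - 9 = 75 or -75.
Step 2. [(-6*((-(x + 2)) - 8)) - 9 = 75 or -75] peel the -9: add 9 from each side ⇒ sub: -6*((-(x + 2)) - 8) = 84 or -66.
Step 3. [-6*((-(x + 2)) - 8) = 84 or -66] LHS = -6·(…); ÷-6 both sides ⇒ div: (-(x + 2)) - 8 = -14 or 11.
Step 4. [(-(x + 2)) - 8 = -14 or 11] add 8: x sits inside (… - 8) ⇒ sub: -(x + 2) = -6 or 19.
Step 5. [-(x + 2) = -6 or 19] flip signs both sides. So neg: x + 2 = 6 or -19.
Step 6. [x + 2 = 6 or -19] peel the +2: subtract 2 from each side. So sub: x = 4 or -21.

Answer: x ∈ {-21, 4}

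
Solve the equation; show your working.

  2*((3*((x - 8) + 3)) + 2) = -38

Step 1. [2*((3*((x - 8) + 3)) + 2) = -38] divide by the outer 2 ⇒ div: (3*((x - 8) + 3)) + 2 = -19.
Step 2. [(3*((x - 8) + 3)) + 2 = -19] the outer +2 inverts by subtracting 2, so sub: 3*((x - 8) + 3) = -21.
Step 3. [3*((x - 8) + 3) = -21] leading coefficient 3: divide by 3. So div: (x - 8) + 3 = -7.
Step 4. [(x - 8) + 3 = -7] +3 is outermost — subtract 3 both sides, so sub: x - 8 = -10.
Step 5. [x - 8 = -10] -8 is outermost — add 8 both sides ⇒ sub: x = -2.

Answer: x ∈ {-2}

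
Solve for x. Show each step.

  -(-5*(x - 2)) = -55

Step 1. [-(-5*(x - 2)) = -55] LHS negated; negate both sides. So neg: -5*(x - 2) = 55.
Step 2. [-5*(x - 2) = 55] -5·(inner) — divide through by -5, so div: x - 2 = -11.
Step 3. [x - 2 = -11] the outer -2 inverts by adding 2, so sub: x = -9.

Answer: x ∈ {-9}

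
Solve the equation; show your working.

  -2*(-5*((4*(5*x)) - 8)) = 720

Step 1. [-2*(-5*((4*(5*x)) - 8)) = 720] LHS = -2·(…); ÷-2 both sides. So div: -5*((4*(5*x)) - 8) = -360.
Step 2. [-5*((4*(5*x)) - 8) = -360] -5·(inner) — divide through by -5, so div: (4*(5*x)) - 8 = 72.
Step 3. [(4*(5*x)) - 8 = 72] add 8: x sits inside (… - 8). So sub: 4*(5*x) = 80.
Step 4. [4*(5*x) = 80] LHS = 4·(…); ÷4 both sides, so div: 5*x = 20.
Step 5. [5*x = 20] LHS = 5·(…); ÷5 both sides. So div: x = 4.

Answer: x ∈ {4}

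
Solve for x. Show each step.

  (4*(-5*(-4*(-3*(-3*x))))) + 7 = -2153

Step 1. [(4*(-5*(-4*(-3*(-3*x))))) + 7 = -2153] +7 is outermost — subtract 7 both sides, so sub: 4*(-5*(-4*(-3*(-3*x)))) = -2160.
Step 2. [4*(-5*(-4*(-3*(-3*x)))) = -2160] 4 out front; divide by 4 ⇒ div: -5*(-4*(-3*(-3*x))) = -540.
Step 3. [-5*(-4*(-3*(-3*x))) = -540] -5 out front; divide by -5. So div: -4*(-3*(-3*x)) = 108.
Step 4. [-4*(-3*(-3*x)) = 108] leading coefficient -4: divide by -4, so div: -3*(-3*x) = -27.
Step 5. [-3*(-3*x) = -27] leading coefficient -3: divide by -3, so div: -3*x = 9.
Step 6. [-3*x = 9] LHS = -3·(…); ÷-3 both sides ⇒ div: x = -3.

Answer: x ∈ {-3}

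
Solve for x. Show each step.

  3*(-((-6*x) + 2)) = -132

Step 1. [3*(-((-6*x) + 2)) = -132] 3 out front; divide by 3, so div: -((-6*x) + 2) = -44.
Step 2. [-((-6*x) + 2) = -44] leading − — multiply by −1, so neg: (-6*x) + 2 = 44.
Step 3. [(-6*x) + 2 = 44] peel the +2: subtract 2 from each side ⇒ sub: -6*x = 42.
Step 4. [-6*x = 42] -6 out front; divide by -6, so div: x = -7.

Answer: x ∈ {-7}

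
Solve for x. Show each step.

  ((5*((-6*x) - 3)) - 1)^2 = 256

Step 1. [((5*((-6*x) - 3)) - 1)^2 = 256] √ both sides: 256 ≥ 0 gives two branches ⇒ sqrt: (5*((-6*x) - 3)) - 1 = 16 or -16.
Step 2. [(5*((-6*x) - 3)) - 1 = 16 or -16] -1 is outermost — add 1 both sides, so sub: 5*((-6*x) - 3) = 17 or -15.
Step 3. [5*((-6*x) - 3) = 17 or -15] LHS = 5·(…); ÷5 both sides. So div: (-6*x) - 3 = 17/5 or -3.
Step 4. [(-6*x) - 3 = 17/5 or -3] peel the -3: add 3 from each side ⇒ sub: -6*x = 32/5 or 0.
Step 5. [-6*x = 32/5 or 0] leading coefficient -6: divide by -6 ⇒ div: x = -16/15 or 0.

Answer: x ∈ {-16/15, 0}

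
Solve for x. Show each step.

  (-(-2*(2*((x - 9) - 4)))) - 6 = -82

Step 1. [(-(-2*(2*((x - 9) - 4)))) - 6 = -82] the outer -6 inverts by adding 6, so sub: -(-2*(2*((x - 9) - 4))) = -76.
Step 2. [-(-2*(2*((x - 9) - 4))) = -76] leading − — multiply by −1, so neg: -2*(2*((x - 9) - 4)) = 76.
Step 3. [-2*(2*((x - 9) - 4)) = 76] leading coefficient -2: divide by -2. So div: 2*((x - 9) - 4) = -38.
Step 4. [2*((x - 9) - 4) = -38] leading coefficient 2: divide by 2, so div: (x - 9) - 4 = -19.
Step 5. [(x - 9) - 4 = -19] the outer -4 inverts by adding 4 ⇒ sub: x - 9 = -15.
Step 6. [x - 9 = -15] peel the -9: add 9 from each side, so sub: x = -6.

Answer: x ∈ {-6}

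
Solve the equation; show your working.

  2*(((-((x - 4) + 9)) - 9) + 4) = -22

Step 1. [2*(((-((x - 4) + 9)) - 9) + 4) = -22] leading coefficient 2: divide by 2 ⇒ div: ((-((x - 4) + 9)) - 9) + 4 = -11.
Step 2. [((-((x - 4) + 9)) - 9) + 4 = -11] subtract 4: x sits inside (… + 4), so sub: (-((x - 4) + 9)) - 9 = -15.
Step 3. [(-((x - 4) + 9)) - 9 = -15] -9 is outermost — add 9 both sides ⇒ sub: -((x - 4) + 9) = -6.
Step 4. [-((x - 4) + 9) = -6] flip signs both sides ⇒ neg: (x - 4) + 9 = 6.
Step 5. [(x - 4) + 9 = 6] the outer +9 inverts by subtracting 9, so sub: x - 4 = -3.
Step 6. [x - 4 = -3] add 4: x sits inside (… - 4), so sub: x = 1.

Answer: x ∈ {1}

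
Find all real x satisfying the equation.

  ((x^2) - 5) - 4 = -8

Step 1. [((x^2) - 5) - 4 = -8] -4 is outermost — add 4 both sides. So sub: (x^2) - 5 = -4.
Step 2. [(x^2) - 5 = -4] peel the -5: add 5 from each side. So sub: x^2 = 1.
Step 3. [x^2 = 1] √ both sides: 1 ≥ 0 gives two branches, so sqrt: x = 1 or -1.

Answer: x ∈ {-1, 1}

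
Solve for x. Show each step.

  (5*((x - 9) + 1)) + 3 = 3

Step 1. [(5*((x - 9) + 1)) + 3 = 3] peel the +3: subtract 3 from each side ⇒ sub: 5*((x - 9) + 1) = 0.
Step 2. [5*((x - 9) + 1) = 0] divide by the outer 5 ⇒ div: (x - 9) + 1 = 0.
Step 3. [(x - 9) + 1 = 0] peel the +1: subtract 1 from each side ⇒ sub: x - 9 = -1.
Step 4. [x - 9 = -1] 9 comes off first (add 9). So sub: x = 8.

Answer: x ∈ {8}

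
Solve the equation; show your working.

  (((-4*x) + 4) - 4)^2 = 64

Step 1. [(((-4*x) + 4) - 4)^2 = 64] 64 ≥ 0, LHS is (·)² — take ±√ ⇒ sqrt: ((-4*x) + 4) - 4 = 8 or -8.
Step 2. [((-4*x) + 4) - 4 = 8 or -8] add 4: x sits inside (… - 4). So sub: (-4*x) + 4 = 12 or -4.
Step 3. [(-4*x) + 4 = 12 or -4] common factor -4 (LHS and 12 or -4) — divide through, so factor: x - 1 = -3 or 1.
Step 4. [x - 1 = -3 or 1] the outer -1 inverts by adding 1. So sub: x = -2 or 2.

Answer: x ∈ {-2, 2}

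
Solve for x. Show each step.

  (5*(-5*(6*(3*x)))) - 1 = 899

Step 1. [(5*(-5*(6*(3*x)))) - 1 = 899] peel the -1: add 1 from each side. So sub: 5*(-5*(6*(3*x))) = 900.
Step 2. [5*(-5*(6*(3*x))) = 900] leading coefficient 5: divide by 5 ⇒ div: -5*(6*(3*x)) = 180.
Step 3. [-5*(6*(3*x)) = 180] -5 out front; divide by -5 ⇒ div: 6*(3*x) = -36.
Step 4. [6*(3*x) = -36] 6·(inner) — divide through by 6. So div: 3*x = -6.
Step 5. [3*x = -6] leading coefficient 3: divide by 3 ⇒ div: x = -2.

Answer: x ∈ {-2}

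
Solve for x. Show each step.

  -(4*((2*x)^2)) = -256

Step 1. [-(4*((2*x)^2)) = -256] flip signs both sides. So neg: 4*((2*x)^2) = 256.
Step 2. [4*((2*x)^2) = 256] 4·(inner) — divide through by 4. So div: (2*x)^2 = 64.
Step 3. [(2*x)^2 = 64] LHS squared, RHS 64 ≥ 0: apply √ (±) ⇒ sqrt: 2*x = 8 or -8.
Step 4. [2*x = 8 or -8] divide by the outer 2. So div: x = 4 or -4.

Answer: x ∈ {-4, 4}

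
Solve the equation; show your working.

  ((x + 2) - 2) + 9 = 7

Step 1. [((x + 2) - 2) + 9 = 7] the outer +9 inverts by subtracting 9. So sub: (x + 2) - 2 = -2.
Step 2. [(x + 2) - 2 = -2] the outer -2 inverts by adding 2, so sub: x + 2 = 0.
Step 3. [x + 2 = 0] 2 comes off first (subtract 2), so sub: x = -2.

Answer: x ∈ {-2}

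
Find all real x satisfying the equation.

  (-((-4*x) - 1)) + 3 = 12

Step 1. [(-((-4*x) - 1)) + 3 = 12] +3 is outermost — subtract 3 both sides, so sub: -((-4*x) - 1) = 9.
Step 2. [-((-4*x) - 1) = 9] leading − — multiply by −1 ⇒ neg: (-4*x) - 1 = -9.
Step 3. [(-4*x) - 1 = -9] -1 is outermost — add 1 both sides, so sub: -4*x = -8.
Step 4. [-4*x = -8] leading coefficient -4: divide by -4 ⇒ div: x = 2.

Answer: x ∈ {2}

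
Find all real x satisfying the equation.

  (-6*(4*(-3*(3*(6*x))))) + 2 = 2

Step 1. [(-6*(4*(-3*(3*(6*x))))) + 2 = 2] the outer +2 inverts by subtracting 2, so sub: -6*(4*(-3*(3*(6*x)))) = 0.
Step 2. [-6*(4*(-3*(3*(6*x)))) = 0] -6 out front; divide by -6. So div: 4*(-3*(3*(6*x))) = 0.
Step 3. [4*(-3*(3*(6*x))) = 0] LHS = 4·(…); ÷4 both sides. So div: -3*(3*(6*x)) = 0.
Step 4. [-3*(3*(6*x)) = 0] -3·(inner) — divide through by -3. So div: 3*(6*x) = 0.
Step 5. [3*(6*x) = 0] 3·(inner) — divide through by 3, so div: 6*x = 0.
Step 6. [6*x = 0] divide by the outer 6 ⇒ div: x = 0.

Answer: x ∈ {0}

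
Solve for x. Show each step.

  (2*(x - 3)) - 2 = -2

Step 1. [(2*(x - 3)) - 2 = -2] 2 comes off first (add 2) ⇒ sub: 2*(x - 3) = 0.
Step 2. [2*(x - 3) = 0] divide by the outer 2. So div: x - 3 = 0.
Step 3. [x - 3 = 0] -3 is outermost — add 3 both sides, so sub: x = 3.

Answer: x ∈ {3}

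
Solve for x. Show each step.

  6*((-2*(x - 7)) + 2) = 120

Step 1. [6*((-2*(x - 7)) + 2) = 120] LHS = 6·(…); ÷6 both sides. So div: (-2*(x - 7)) + 2 = 20.
Step 2. [(-2*(x - 7)) + 2 = 20] -2 | LHS and -2 | 20: pull -2 out, so factor: (x - 7) - 1 = -10.
Step 3. [(x - 7) - 1 = -10] peel the -1: add 1 from each side, so sub: x - 7 = -9.
Step 4. [x - 7 = -9] -7 is outermost — add 7 both sides, so sub: x = -2.

Answer: x ∈ {-2}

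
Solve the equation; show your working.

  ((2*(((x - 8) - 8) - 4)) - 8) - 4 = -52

Step 1. [((2*(((x - 8) - 8) - 4)) - 8) - 4 = -52] -4 is outermost — add 4 both sides. So sub: (2*(((x - 8) - 8) - 4)) - 8 = -48.
Step 2. [(2*(((x - 8) - 8) - 4)) - 8 = -48] -8 is outermost — add 8 both sides, so sub: 2*(((x - 8) - 8) - 4) = -40.
Step 3. [2*(((x - 8) - 8) - 4) = -40] leading coefficient 2: divide by 2. So div: ((x - 8) - 8) - 4 = -20.
Step 4. [((x - 8) - 8) - 4 = -20] peel the -4: add 4 from each side ⇒ sub: (x - 8) - 8 = -16.
Step 5. [(x - 8) - 8 = -16] peel the -8: add 8 from each side. So sub: x - 8 = -8.
Step 6. [x - 8 = -8] peel the -8: add 8 from each side, so sub: x = 0.

Answer: x ∈ {0}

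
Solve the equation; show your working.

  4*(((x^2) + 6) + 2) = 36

Step 1. [4*(((x^2) + 6) + 2) = 36] LHS = 4·(…); ÷4 both sides ⇒ div: ((x^2) + 6) + 2 = 9.
Step 2. [((x^2) + 6) + 2 = 9] 2 comes off first (subtract 2). So sub: (x^2) + 6 = 7.
Step 3. [(x^2) + 6 = 7] +6 is outermost — subtract 6 both sides. So sub: x^2 = 1.
Step 4. [x^2 = 1] √ both sides: 1 ≥ 0 gives two branches. So sqrt: x = 1 or -1.

Answer: x ∈ {-1, 1}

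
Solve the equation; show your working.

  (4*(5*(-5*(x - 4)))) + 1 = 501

Step 1. [(4*(5*(-5*(x - 4)))) + 1 = 501] +1 is outermost — subtract 1 both sides ⇒ sub: 4*(5*(-5*(x - 4))) = 500.
Step 2. [4*(5*(-5*(x - 4))) = 500] 4 out front; divide by 4 ⇒ div: 5*(-5*(x - 4)) = 125.
Step 3. [5*(-5*(x - 4)) = 125] leading coefficient 5: divide by 5. So div: -5*(x - 4) = 25.
Step 4. [-5*(x - 4) = 25] -5 out front; divide by -5. So div: x - 4 = -5.
Step 5. [x - 4 = -5] the outer -4 inverts by adding 4, so sub: x = -1.

Answer: x ∈ {-1}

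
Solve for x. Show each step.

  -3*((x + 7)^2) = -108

Step 1. [-3*((x + 7)^2) = -108] -3 out front; divide by -3, so div: (x + 7)^2 = 36.
Step 2. [(x + 7)^2 = 36] 36 ≥ 0, LHS is (·)² — take ±√. So sqrt: x + 7 = 6 or -6.
Step 3. [x + 7 = 6 or -6] 7 comes off first (subtract 7) ⇒ sub: x = -1 or -13.

Answer: x ∈ {-13, -1}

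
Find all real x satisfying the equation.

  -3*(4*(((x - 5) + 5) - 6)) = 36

Step 1. [-3*(4*(((x - 5) + 5) - 6)) = 36] -3 out front; divide by -3, so div: 4*(((x - 5) + 5) - 6) = -12.
Step 2. [4*(((x - 5) + 5) - 6) = -12] 4 out front; divide by 4, so div: ((x - 5) + 5) - 6 = -3.
Step 3. [((x - 5) + 5) - 6 = -3] the outer -6 inverts by adding 6. So sub: (x - 5) + 5 = 3.
Step 4. [(x - 5) + 5 = 3] the outer +5 inverts by subtracting 5, so sub: x - 5 = -2.
Step 5. [x - 5 = -2] 5 comes off first (add 5). So sub: x = 3.

Answer: x ∈ {3}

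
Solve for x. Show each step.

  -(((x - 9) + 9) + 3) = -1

Step 1. [-(((x - 9) + 9) + 3) = -1] leading − — multiply by −1 ⇒ neg: ((x - 9) + 9) + 3 = 1.
Step 2. [((x - 9) + 9) + 3 = 1] 3 comes off first (subtract 3). So sub: (x - 9) + 9 = -2.
Step 3. [(x - 9) + 9 = -2] +9 is outermost — subtract 9 both sides, so sub: x - 9 = -11.
Step 4. [x - 9 = -11] add 9: x sits inside (… - 9) ⇒ sub: x = -2.

Answer: x ∈ {-2}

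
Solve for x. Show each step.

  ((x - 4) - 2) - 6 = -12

Step 1. [((x - 4) - 2) - 6 = -12] 6 comes off first (add 6), so sub: (x - 4) - 2 = -6.
Step 2. [(x - 4) - 2 = -6] 2 comes off first (add 2), so sub: x - 4 = -4.
Step 3. [x - 4 = -4] -4 is outermost — add 4 both sides ⇒ sub: x = 0.

Answer: x ∈ {0}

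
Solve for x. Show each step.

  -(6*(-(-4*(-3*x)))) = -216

Step 1. [-(6*(-(-4*(-3*x)))) = -216] flip signs both sides, so neg: 6*(-(-4*(-3*x))) = 216.
Step 2. [6*(-(-4*(-3*x))) = 216] 6·(inner) — divide through by 6 ⇒ div: -(-4*(-3*x)) = 36.
Step 3. [-(-4*(-3*x)) = 36] flip signs both sides ⇒ neg: -4*(-3*x) = -36.
Step 4. [-4*(-3*x) = -36] leading coefficient -4: divide by -4 ⇒ div: -3*x = 9.
Step 5. [-3*x = 9] LHS = -3·(…); ÷-3 both sides, so div: x = -3.

Answer: x ∈ {-3}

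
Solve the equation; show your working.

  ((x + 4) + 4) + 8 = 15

Step 1. [((x + 4) + 4) + 8 = 15] the outer +8 inverts by subtracting 8 ⇒ sub: (x + 4) + 4 = 7.
Step 2. [(x + 4) + 4 = 7] 4 comes off first (subtract 4), so sub: x + 4 = 3.
Step 3. [x + 4 = 3] 4 comes off first (subtract 4), so sub: x = -1.

Answer: x ∈ {-1}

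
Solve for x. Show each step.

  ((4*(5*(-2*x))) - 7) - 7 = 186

Step 1. [((4*(5*(-2*x))) - 7) - 7 = 186] 7 comes off first (add 7). So sub: (4*(5*(-2*x))) - 7 = 193.
Step 2. [(4*(5*(-2*x))) - 7 = 193] 7 comes off first (add 7). So sub: 4*(5*(-2*x)) = 200.
Step 3. [4*(5*(-2*x)) = 200] 4·(inner) — divide through by 4, so div: 5*(-2*x) = 50.
Step 4. [5*(-2*x) = 50] leading coefficient 5: divide by 5. So div: -2*x = 10.
Step 5. [-2*x = 10] LHS = -2·(…); ÷-2 both sides, so div: x = -5.

Answer: x ∈ {-5}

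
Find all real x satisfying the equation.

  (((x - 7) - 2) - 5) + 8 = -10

Step 1. [(((x - 7) - 2) - 5) + 8 = -10] +8 is outermost — subtract 8 both sides. So sub: ((x - 7) - 2) - 5 = -18.
Step 2. [((x - 7) - 2) - 5 = -18] the outer -5 inverts by adding 5, so sub: (x - 7) - 2 = -13.
Step 3. [(x - 7) - 2 = -13] peel the -2: add 2 from each side ⇒ sub: x - 7 = -11.
Step 4. [x - 7 = -11] peel the -7: add 7 from each side ⇒ sub: x = -4.

Answer: x ∈ {-4}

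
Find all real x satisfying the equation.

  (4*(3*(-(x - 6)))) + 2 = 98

Step 1. [(4*(3*(-(x - 6)))) + 2 = 98] subtract 2: x sits inside (… + 2) ⇒ sub: 4*(3*(-(x - 6))) = 96.
Step 2. [4*(3*(-(x - 6))) = 96] divide by the outer 4 ⇒ div: 3*(-(x - 6)) = 24.
Step 3. [3*(-(x - 6)) = 24] leading coefficient 3: divide by 3. So div: -(x - 6) = 8.
Step 4. [-(x - 6) = 8] leading − — multiply by −1 ⇒ neg: x - 6 = -8.
Step 5. [x - 6 = -8] peel the -6: add 6 from each side. So sub: x = -2.

Answer: x ∈ {-2}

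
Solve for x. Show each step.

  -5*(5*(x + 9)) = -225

Step 1. [-5*(5*(x + 9)) = -225] LHS = -5·(…); ÷-5 both sides, so div: 5*(x + 9) = 45.
Step 2. [5*(x + 9) = 45] 5·(inner) — divide through by 5 ⇒ div: x + 9 = 9.
Step 3. [x + 9 = 9] 9 comes off first (subtract 9), so sub: x = 0.

Answer: x ∈ {0}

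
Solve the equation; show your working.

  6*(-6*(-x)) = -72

Step 1. [6*(-6*(-x)) = -72] leading coefficient 6: divide by 6 ⇒ div: -6*(-x) = -12.
Step 2. [-6*(-x) = -12] divide by the outer -6. So div: -x = 2.
Step 3. [-x = 2] LHS negated; negate both sides. So neg: x = -2.

Answer: x ∈ {-2}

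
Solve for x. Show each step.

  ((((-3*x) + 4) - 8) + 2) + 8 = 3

Step 1. [((((-3*x) + 4) - 8) + 2) + 8 = 3] 8 comes off first (subtract 8) ⇒ sub: (((-3*x) + 4) - 8) + 2 = -5.
Step 2. [(((-3*x) + 4) - 8) + 2 = -5] 2 comes off first (subtract 2). So sub: ((-3*x) + 4) - 8 = -7.
Step 3. [((-3*x) + 4) - 8 = -7] peel the -8: add 8 from each side, so sub: (-3*x) + 4 = 1.
Step 4. [(-3*x) + 4 = 1] subtract 4: x sits inside (… + 4), so sub: -3*x = -3.
Step 5. [-3*x = -3] LHS = -3·(…); ÷-3 both sides. So div: x = 1.

Answer: x ∈ {1}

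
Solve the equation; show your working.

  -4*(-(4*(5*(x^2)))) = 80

Step 1. [-4*(-(4*(5*(x^2)))) = 80] LHS = -4·(…); ÷-4 both sides, so div: -(4*(5*(x^2))) = -20.
Step 2. [-(4*(5*(x^2))) = -20] flip signs both sides ⇒ neg: 4*(5*(x^2)) = 20.
Step 3. [4*(5*(x^2)) = 20] leading coefficient 4: divide by 4 ⇒ div: 5*(x^2) = 5.
Step 4. [5*(x^2) = 5] LHS = 5·(…); ÷5 both sides. So div: x^2 = 1.
Step 5. [x^2 = 1] √ both sides: 1 ≥ 0 gives two branches. So sqrt: x = 1 or -1.

Answer: x ∈ {-1, 1}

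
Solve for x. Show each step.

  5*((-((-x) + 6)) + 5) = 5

Step 1. [5*((-((-x) + 6)) + 5) = 5] LHS = 5·(…); ÷5 both sides, so div: (-((-x) + 6)) + 5 = 1.
Step 2. [(-((-x) + 6)) + 5 = 1] the outer +5 inverts by subtracting 5 ⇒ sub: -((-x) + 6) = -4.
Step 3. [-((-x) + 6) = -4] LHS negated; negate both sides ⇒ neg: (-x) + 6 = 4.
Step 4. [(-x) + 6 = 4] 6 comes off first (subtract 6) ⇒ sub: -x = -2.
Step 5. [-x = -2] flip signs both sides ⇒ neg: x = 2.

Answer: x ∈ {2}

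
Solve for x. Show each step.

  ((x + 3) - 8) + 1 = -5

Step 1. [((x + 3) - 8) + 1 = -5] peel the +1: subtract 1 from each side ⇒ sub: (x + 3) - 8 = -6.
Step 2. [(x + 3) - 8 = -6] 8 comes off first (add 8), so sub: x + 3 = 2.
Step 3. [x + 3 = 2] 3 comes off first (subtract 3). So sub: x = -1.

Answer: x ∈ {-1}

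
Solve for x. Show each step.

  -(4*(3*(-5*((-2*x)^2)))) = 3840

Step 1. [-(4*(3*(-5*((-2*x)^2)))) = 3840] LHS negated; negate both sides, so neg: 4*(3*(-5*((-2*x)^2))) = -3840.
Step 2. [4*(3*(-5*((-2*x)^2))) = -3840] LHS = 4·(…); ÷4 both sides. So div: 3*(-5*((-2*x)^2)) = -960.
Step 3. [3*(-5*((-2*x)^2)) = -960] LHS = 3·(…); ÷3 both sides ⇒ div: -5*((-2*x)^2) = -320.
Step 4. [-5*((-2*x)^2) = -320] leading coefficient -5: divide by -5. So div: (-2*x)^2 = 64.
Step 5. [(-2*x)^2 = 64] 64 ≥ 0, LHS is (·)² — take ±√. So sqrt: -2*x = 8 or -8.
Step 6. [-2*x = 8 or -8] leading coefficient -2: divide by -2, so div: x = -4 or 4.

Answer: x ∈ {-4, 4}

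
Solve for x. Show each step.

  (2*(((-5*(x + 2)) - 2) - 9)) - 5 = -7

Step 1. [(2*(((-5*(x + 2)) - 2) - 9)) - 5 = -7] 5 comes off first (add 5) ⇒ sub: 2*(((-5*(x + 2)) - 2) - 9) = -2.
Step 2. [2*(((-5*(x + 2)) - 2) - 9) = -2] divide by the outer 2 ⇒ div: ((-5*(x + 2)) - 2) - 9 = -1.
Step 3. [((-5*(x + 2)) - 2) - 9 = -1] add 9: x sits inside (… - 9) ⇒ sub: (-5*(x + 2)) - 2 = 8.
Step 4. [(-5*(x + 2)) - 2 = 8] add 2: x sits inside (… - 2) ⇒ sub: -5*(x + 2) = 10.
Step 5. [-5*(x + 2) = 10] leading coefficient -5: divide by -5. So div: x + 2 = -2.
Step 6. [x + 2 = -2] 2 comes off first (subtract 2) ⇒ sub: x = -4.

Answer: x ∈ {-4}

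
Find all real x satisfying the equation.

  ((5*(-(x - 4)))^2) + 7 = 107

Step 1. [((5*(-(x - 4)))^2) + 7 = 107] the outer +7 inverts by subtracting 7. So sub: (5*(-(x - 4)))^2 = 100.
Step 2. [(5*(-(x - 4)))^2 = 100] LHS squared, RHS 100 ≥ 0: apply √ (±). So sqrt: 5*(-(x - 4)) = 10 or -10.
Step 3. [5*(-(x - 4)) = 10 or -10] leading coefficient 5: divide by 5 ⇒ div: -(x - 4) = 2 or -2.
Step 4. [-(x - 4) = 2 or -2] LHS negated; negate both sides. So neg: x - 4 = -2 or 2.
Step 5. [x - 4 = -2 or 2] the outer -4 inverts by adding 4, so sub: x = 2 or 6.

Answer: x ∈ {2, 6}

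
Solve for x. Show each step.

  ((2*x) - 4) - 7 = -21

Step 1. [((2*x) - 4) - 7 = -21] peel the -7: add 7 from each side. So sub: (2*x) - 4 = -14.
Step 2. [(2*x) - 4 = -14] common factor 2 (LHS and -14) — divide through ⇒ factor: x - 2 = -7.
Step 3. [x - 2 = -7] -2 is outermost — add 2 both sides ⇒ sub: x = -5.

Answer: x ∈ {-5}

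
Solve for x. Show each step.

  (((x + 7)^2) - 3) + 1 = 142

Step 1. [(((x + 7)^2) - 3) + 1 = 142] 1 comes off first (subtract 1) ⇒ sub: ((x + 7)^2) - 3 = 141.
Step 2. [((x + 7)^2) - 3 = 141] add 3: x sits inside (… - 3) ⇒ sub: (x + 7)^2 = 144.
Step 3. [(x + 7)^2 = 144] 144 ≥ 0, LHS is (·)² — take ±√, so sqrt: x + 7 = 12 or -12.
Step 4. [x + 7 = 12 or -12] 7 comes off first (subtract 7). So sub: x = 5 or -19.

Answer: x ∈ {-19, 5}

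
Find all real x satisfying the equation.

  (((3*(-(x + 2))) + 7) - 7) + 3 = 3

Step 1. [(((3*(-(x + 2))) + 7) - 7) + 3 = 3] peel the +3: subtract 3 from each side ⇒ sub: ((3*(-(x + 2))) + 7) - 7 = 0.
Step 2. [((3*(-(x + 2))) + 7) - 7 = 0] 7 comes off first (add 7) ⇒ sub: (3*(-(x + 2))) + 7 = 7.
Step 3. [(3*(-(x + 2))) + 7 = 7] +7 is outermost — subtract 7 both sides. So sub: 3*(-(x + 2)) = 0.
Step 4. [3*(-(x + 2)) = 0] 3·(inner) — divide through by 3 ⇒ div: -(x + 2) = 0.
Step 5. [-(x + 2) = 0] flip signs both sides. So neg: x + 2 = 0.
Step 6. [x + 2 = 0] 2 comes off first (subtract 2), so sub: x = -2.

Answer: x ∈ {-2}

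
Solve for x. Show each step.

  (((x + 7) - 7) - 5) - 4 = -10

Step 1. [(((x + 7) - 7) - 5) - 4 = -10] 4 comes off first (add 4) ⇒ sub: ((x + 7) - 7) - 5 = -6.
Step 2. [((x + 7) - 7) - 5 = -6] add 5: x sits inside (… - 5), so sub: (x + 7) - 7 = -1.
Step 3. [(x + 7) - 7 = -1] peel the -7: add 7 from each side, so sub: x + 7 = 6.
Step 4. [x + 7 = 6] peel the +7: subtract 7 from each side, so sub: x = -1.

Answer: x ∈ {-1}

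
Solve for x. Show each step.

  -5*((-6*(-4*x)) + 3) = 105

Step 1. [-5*((-6*(-4*x)) + 3) = 105] leading coefficient -5: divide by -5. So div: (-6*(-4*x)) + 3 = -21.
Step 2. [(-6*(-4*x)) + 3 = -21] +3 is outermost — subtract 3 both sides, so sub: -6*(-4*x) = -24.
Step 3. [-6*(-4*x) = -24] -6 out front; divide by -6. So div: -4*x = 4.
Step 4. [-4*x = 4] divide by the outer -4. So div: x = -1.

Answer: x ∈ {-1}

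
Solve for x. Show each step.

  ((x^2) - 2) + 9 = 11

Step 1. [((x^2) - 2) + 9 = 11] +9 is outermost — subtract 9 both sides ⇒ sub: (x^2) - 2 = 2.
Step 2. [(x^2) - 2 = 2] 2 comes off first (add 2) ⇒ sub: x^2 = 4.
Step 3. [x^2 = 4] √ both sides: 4 ≥ 0 gives two branches, so sqrt: x = 2 or -2.

Answer: x ∈ {-2, 2}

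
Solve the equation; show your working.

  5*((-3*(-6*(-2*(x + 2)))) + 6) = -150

Step 1. [5*((-3*(-6*(-2*(x + 2)))) + 6) = -150] 5·(inner) — divide through by 5, so div: (-3*(-6*(-2*(x + 2)))) + 6 = -30.
Step 2. [(-3*(-6*(-2*(x + 2)))) + 6 = -30] +6 is outermost — subtract 6 both sides, so sub: -3*(-6*(-2*(x + 2))) = -36.
Step 3. [-3*(-6*(-2*(x + 2))) = -36] divide by the outer -3, so div: -6*(-2*(x + 2)) = 12.
Step 4. [-6*(-2*(x + 2)) = 12] divide by the outer -6 ⇒ div: -2*(x + 2) = -2.
Step 5. [-2*(x + 2) = -2] -2 out front; divide by -2. So div: x + 2 = 1.
Step 6. [x + 2 = 1] +2 is outermost — subtract 2 both sides. So sub: x = -1.

Answer: x ∈ {-1}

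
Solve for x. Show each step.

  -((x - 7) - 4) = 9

Step 1. [-((x - 7) - 4) = 9] leading − — multiply by −1. So neg: (x - 7) - 4 = -9.
Step 2. [(x - 7) - 4 = -9] 4 comes off first (add 4) ⇒ sub: x - 7 = -5.
Step 3. [x - 7 = -5] add 7: x sits inside (… - 7). So sub: x = 2.

Answer: x ∈ {2}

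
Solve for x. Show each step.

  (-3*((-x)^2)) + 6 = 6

Step 1. [(-3*((-x)^2)) + 6 = 6] common factor -3 (LHS and 6) — divide through ⇒ factor: ((-x)^2) - 2 = -2.
Step 2. [((-x)^2) - 2 = -2] peel the -2: add 2 from each side, so sub: (-x)^2 = 0.
Step 3. [(-x)^2 = 0] LHS squared, RHS 0 ≥ 0: apply √ (±). So sqrt: -x = 0.
Step 4. [-x = 0] leading − — multiply by −1 ⇒ neg: x = 0.

Answer: x ∈ {0}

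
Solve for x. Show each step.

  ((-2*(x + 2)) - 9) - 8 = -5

Step 1. [((-2*(x + 2)) - 9) - 8 = -5] -8 is outermost — add 8 both sides, so sub: (-2*(x + 2)) - 9 = 3.
Step 2. [(-2*(x + 2)) - 9 = 3] 9 comes off first (add 9) ⇒ sub: -2*(x + 2) = 12.
Step 3. [-2*(x + 2) = 12] -2 out front; divide by -2 ⇒ div: x + 2 = -6.
Step 4. [x + 2 = -6] +2 is outermost — subtract 2 both sides, so sub: x = -8.

Answer: x ∈ {-8}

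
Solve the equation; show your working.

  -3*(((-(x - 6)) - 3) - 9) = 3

Step 1. [-3*(((-(x - 6)) - 3) - 9) = 3] -3·(inner) — divide through by -3, so div: ((-(x - 6)) - 3) - 9 = -1.
Step 2. [((-(x - 6)) - 3) - 9 = -1] peel the -9: add 9 from each side ⇒ sub: (-(x - 6)) - 3 = 8.
Step 3. [(-(x - 6)) - 3 = 8] 3 comes off first (add 3), so sub: -(x - 6) = 11.
Step 4. [-(x - 6) = 11] leading − — multiply by −1, so neg: x - 6 = -11.
Step 5. [x - 6 = -11] add 6: x sits inside (… - 6) ⇒ sub: x = -5.

Answer: x ∈ {-5}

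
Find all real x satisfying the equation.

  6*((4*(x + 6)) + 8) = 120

Step 1. [6*((4*(x + 6)) + 8) = 120] leading coefficient 6: divide by 6. So div: (4*(x + 6)) + 8 = 20.
Step 2. [(4*(x + 6)) + 8 = 20] common factor 4 (LHS and 20) — divide through, so factor: (x + 6) + 2 = 5.
Step 3. [(x + 6) + 2 = 5] the outer +2 inverts by subtracting 2, so sub: x + 6 = 3.
Step 4. [x + 6 = 3] 6 comes off first (subtract 6). So sub: x = -3.

Answer: x ∈ {-3}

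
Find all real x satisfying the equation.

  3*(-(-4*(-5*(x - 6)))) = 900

Step 1. [3*(-(-4*(-5*(x - 6)))) = 900] divide by the outer 3, so div: -(-4*(-5*(x - 6))) = 300.
Step 2. [-(-4*(-5*(x - 6))) = 300] flip signs both sides ⇒ neg: -4*(-5*(x - 6)) = -300.
Step 3. [-4*(-5*(x - 6)) = -300] -4·(inner) — divide through by -4 ⇒ div: -5*(x - 6) = 75.
Step 4. [-5*(x - 6) = 75] -5·(inner) — divide through by -5, so div: x - 6 = -15.
Step 5. [x - 6 = -15] -6 is outermost — add 6 both sides, so sub: x = -9.

Answer: x ∈ {-9}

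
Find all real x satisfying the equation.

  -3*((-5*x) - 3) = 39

Step 1. [-3*((-5*x) - 3) = 39] -3·(inner) — divide through by -3, so div: (-5*x) - 3 = -13.
Step 2. [(-5*x) - 3 = -13] add 3: x sits inside (… - 3) ⇒ sub: -5*x = -10.
Step 3. [-5*x = -10] -5 out front; divide by -5, so div: x = 2.

Answer: x ∈ {2}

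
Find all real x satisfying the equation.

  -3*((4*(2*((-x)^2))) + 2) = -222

Step 1. [-3*((4*(2*((-x)^2))) + 2) = -222] -3 out front; divide by -3, so div: (4*(2*((-x)^2))) + 2 = 74.
Step 2. [(4*(2*((-x)^2))) + 2 = 74] peel the +2: subtract 2 from each side ⇒ sub: 4*(2*((-x)^2)) = 72.
Step 3. [4*(2*((-x)^2)) = 72] 4·(inner) — divide through by 4, so div: 2*((-x)^2) = 18.
Step 4. [2*((-x)^2) = 18] 2 out front; divide by 2 ⇒ div: (-x)^2 = 9.
Step 5. [(-x)^2 = 9] LHS squared, RHS 9 ≥ 0: apply √ (±). So sqrt: -x = 3 or -3.
Step 6. [-x = 3 or -3] flip signs both sides. So neg: x = -3 or 3.

Answer: x ∈ {-3, 3}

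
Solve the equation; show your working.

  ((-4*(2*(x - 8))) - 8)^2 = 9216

Step 1. [((-4*(2*(x - 8))) - 8)^2 = 9216] 9216 ≥ 0, LHS is (·)² — take ±√. So sqrt: (-4*(2*(x - 8))) - 8 = 96 or -96.
Step 2. [(-4*(2*(x - 8))) - 8 = 96 or -96] -4 divides every term; factor it out. So factor: (2*(x - 8)) + 2 = -24 or 24.
Step 3. [(2*(x - 8)) + 2 = -24 or 24] subtract 2: x sits inside (… + 2). So sub: 2*(x - 8) = -26 or 22.
Step 4. [2*(x - 8) = -26 or 22] 2·(inner) — divide through by 2, so div: x - 8 = -13 or 11.
Step 5. [x - 8 = -13 or 11] 8 comes off first (add 8) ⇒ sub: x = -5 or 19.

Answer: x ∈ {-5, 19}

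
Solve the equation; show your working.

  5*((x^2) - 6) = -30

Step 1. [5*((x^2) - 6) = -30] 5 out front; divide by 5 ⇒ div: (x^2) - 6 = -6.
Step 2. [(x^2) - 6 = -6] -6 is outermost — add 6 both sides, so sub: x^2 = 0.
Step 3. [x^2 = 0] LHS squared, RHS 0 ≥ 0: apply √ (±). So sqrt: x = 0.

Answer: x ∈ {0}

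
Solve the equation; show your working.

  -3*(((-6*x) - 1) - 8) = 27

Step 1. [-3*(((-6*x) - 1) - 8) = 27] divide by the outer -3, so div: ((-6*x) - 1) - 8 = -9.
Step 2. [((-6*x) - 1) - 8 = -9] -8 is outermost — add 8 both sides ⇒ sub: (-6*x) - 1 = -1.
Step 3. [(-6*x) - 1 = -1] 1 comes off first (add 1). So sub: -6*x = 0.
Step 4. [-6*x = 0] divide by the outer -6. So div: x = 0.

Answer: x ∈ {0}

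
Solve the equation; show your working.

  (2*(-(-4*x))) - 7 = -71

Step 1. [(2*(-(-4*x))) - 7 = -71] peel the -7: add 7 from each side. So sub: 2*(-(-4*x)) = -64.
Step 2. [2*(-(-4*x)) = -64] leading coefficient 2: divide by 2. So div: -(-4*x) = -32.
Step 3. [-(-4*x) = -32] leading − — multiply by −1 ⇒ neg: -4*x = 32.
Step 4. [-4*x = 32] LHS = -4·(…); ÷-4 both sides ⇒ div: x = -8.

Answer: x ∈ {-8}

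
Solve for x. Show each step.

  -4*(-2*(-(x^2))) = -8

Step 1. [-4*(-2*(-(x^2))) = -8] -4·(inner) — divide through by -4. So div: -2*(-(x^2)) = 2.
Step 2. [-2*(-(x^2)) = 2] -2 out front; divide by -2, so div: -(x^2) = -1.
Step 3. [-(x^2) = -1] leading − — multiply by −1 ⇒ neg: x^2 = 1.
Step 4. [x^2 = 1] √ both sides: 1 ≥ 0 gives two branches. So sqrt: x = 1 or -1.

Answer: x ∈ {-1, 1}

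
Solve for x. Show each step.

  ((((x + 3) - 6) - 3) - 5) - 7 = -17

Step 1. [((((x + 3) - 6) - 3) - 5) - 7 = -17] the outer -7 inverts by adding 7, so sub: (((x + 3) - 6) - 3) - 5 = -10.
Step 2. [(((x + 3) - 6) - 3) - 5 = -10] peel the -5: add 5 from each side. So sub: ((x + 3) - 6) - 3 = -5.
Step 3. [((x + 3) - 6) - 3 = -5] peel the -3: add 3 from each side. So sub: (x + 3) - 6 = -2.
Step 4. [(x + 3) - 6 = -2] peel the -6: add 6 from each side. So sub: x + 3 = 4.
Step 5. [x + 3 = 4] 3 comes off first (subtract 3) ⇒ sub: x = 1.

Answer: x ∈ {1}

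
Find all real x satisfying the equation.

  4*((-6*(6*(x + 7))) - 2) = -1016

Step 1. [4*((-6*(6*(x + 7))) - 2) = -1016] LHS = 4·(…); ÷4 both sides. So div: (-6*(6*(x + 7))) - 2 = -254.
Step 2. [(-6*(6*(x + 7))) - 2 = -254] add 2: x sits inside (… - 2). So sub: -6*(6*(x + 7)) = -252.
Step 3. [-6*(6*(x + 7)) = -252] -6 out front; divide by -6, so div: 6*(x + 7) = 42.
Step 4. [6*(x + 7) = 42] 6·(inner) — divide through by 6 ⇒ div: x + 7 = 7.
Step 5. [x + 7 = 7] the outer +7 inverts by subtracting 7. So sub: x = 0.

Answer: x ∈ {0}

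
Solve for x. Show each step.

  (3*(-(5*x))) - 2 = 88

Step 1. [(3*(-(5*x))) - 2 = 88] 2 comes off first (add 2) ⇒ sub: 3*(-(5*x)) = 90.
Step 2. [3*(-(5*x)) = 90] 3·(inner) — divide through by 3, so div: -(5*x) = 30.
Step 3. [-(5*x) = 30] LHS negated; negate both sides, so neg: 5*x = -30.
Step 4. [5*x = -30] 5 out front; divide by 5 ⇒ div: x = -6.

Answer: x ∈ {-6}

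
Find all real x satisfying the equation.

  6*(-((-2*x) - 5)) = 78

Step 1. [6*(-((-2*x) - 5)) = 78] leading coefficient 6: divide by 6 ⇒ div: -((-2*x) - 5) = 13.
Step 2. [-((-2*x) - 5) = 13] leading − — multiply by −1, so neg: (-2*x) - 5 = -13.
Step 3. [(-2*x) - 5 = -13] 5 comes off first (add 5), so sub: -2*x = -8.
Step 4. [-2*x = -8] divide by the outer -2. So div: x = 4.

Answer: x ∈ {4}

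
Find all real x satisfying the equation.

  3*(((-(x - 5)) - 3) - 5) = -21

Step 1. [3*(((-(x - 5)) - 3) - 5) = -21] leading coefficient 3: divide by 3 ⇒ div: ((-(x - 5)) - 3) - 5 = -7.
Step 2. [((-(x - 5)) - 3) - 5 = -7] -5 is outermost — add 5 both sides. So sub: (-(x - 5)) - 3 = -2.
Step 3. [(-(x - 5)) - 3 = -2] 3 comes off first (add 3) ⇒ sub: -(x - 5) = 1.
Step 4. [-(x - 5) = 1] leading − — multiply by −1. So neg: x - 5 = -1.
Step 5. [x - 5 = -1] peel the -5: add 5 from each side ⇒ sub: x = 4.

Answer: x ∈ {4}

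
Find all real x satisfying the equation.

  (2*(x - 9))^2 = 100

Step 1. [(2*(x - 9))^2 = 100] LHS squared, RHS 100 ≥ 0: apply √ (±). So sqrt: 2*(x - 9) = 10 or -10.
Step 2. [2*(x - 9) = 10 or -10] 2 out front; divide by 2. So div: x - 9 = 5 or -5.
Step 3. [x - 9 = 5 or -5] 9 comes off first (add 9) ⇒ sub: x = 14 or 4.

Answer: x ∈ {4, 14}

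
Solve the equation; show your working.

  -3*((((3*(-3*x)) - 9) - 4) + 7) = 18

Step 1. [-3*((((3*(-3*x)) - 9) - 4) + 7) = 18] -3 out front; divide by -3 ⇒ div: (((3*(-3*x)) - 9) - 4) + 7 = -6.
Step 2. [(((3*(-3*x)) - 9) - 4) + 7 = -6] peel the +7: subtract 7 from each side. So sub: ((3*(-3*x)) - 9) - 4 = -13.
Step 3. [((3*(-3*x)) - 9) - 4 = -13] -4 is outermost — add 4 both sides, so sub: (3*(-3*x)) - 9 = -9.
Step 4. [(3*(-3*x)) - 9 = -9] add 9: x sits inside (… - 9), so sub: 3*(-3*x) = 0.
Step 5. [3*(-3*x) = 0] LHS = 3·(…); ÷3 both sides ⇒ div: -3*x = 0.
Step 6. [-3*x = 0] divide by the outer -3, so div: x = 0.

Answer: x ∈ {0}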